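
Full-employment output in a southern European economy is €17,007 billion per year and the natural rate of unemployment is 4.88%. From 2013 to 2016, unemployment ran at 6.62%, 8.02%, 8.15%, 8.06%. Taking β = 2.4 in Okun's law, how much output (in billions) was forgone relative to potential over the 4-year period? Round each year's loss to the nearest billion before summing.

Year 2013: gap = -2.4 × (6.62 - 4.88) = -4.176%, loss ≈ 17007 × 4.176/100 ≈ 710.
Year 2014: gap = -2.4 × (8.02 - 4.88) = -7.536%, loss ≈ 17007 × 7.536/100 ≈ 1282.
Year 2015: gap = -2.4 × (8.15 - 4.88) = -7.848%, loss ≈ 17007 × 7.848/100 ≈ 1335.
Year 2016: gap = -2.4 × (8.06 - 4.88) = -7.632%, loss ≈ 17007 × 7.632/100 ≈ 1298.
Total lost output = 710 + 1282 + 1335 + 1298 = 4625 billion.

€4,625 billion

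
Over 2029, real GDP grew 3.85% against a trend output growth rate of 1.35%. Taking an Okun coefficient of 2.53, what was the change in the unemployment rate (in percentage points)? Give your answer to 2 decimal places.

-0.99 percentage points

Growth-rate Okun's law: g_Y = g_Y* - β × Δu, so Δu = (g_Y* - g_Y)/β.
Δu = (1.35 - 3.85)/2.53 = -2.5/2.53 = -0.99 percentage points.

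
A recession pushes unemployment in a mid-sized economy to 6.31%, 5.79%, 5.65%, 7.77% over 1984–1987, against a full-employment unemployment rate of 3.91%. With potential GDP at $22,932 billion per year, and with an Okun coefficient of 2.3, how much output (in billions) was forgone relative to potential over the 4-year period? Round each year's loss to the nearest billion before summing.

Year 1984: gap = -2.3 × (6.31 - 3.91) = -5.52%, loss ≈ 22932 × 5.52/100 ≈ 1266.
Year 1985: gap = -2.3 × (5.79 - 3.91) = -4.324%, loss ≈ 22932 × 4.324/100 ≈ 992.
Year 1986: gap = -2.3 × (5.65 - 3.91) = -4.002%, loss ≈ 22932 × 4.002/100 ≈ 918.
Year 1987: gap = -2.3 × (7.77 - 3.91) = -8.878%, loss ≈ 22932 × 8.878/100 ≈ 2036.
Total lost output = 1266 + 992 + 918 + 2036 = 5212 billion.

$5,212 billion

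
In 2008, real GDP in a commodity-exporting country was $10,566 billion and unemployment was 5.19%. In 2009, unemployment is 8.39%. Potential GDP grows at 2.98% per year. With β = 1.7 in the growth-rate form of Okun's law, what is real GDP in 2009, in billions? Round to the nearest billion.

$10,306 billion

Δu = 8.39 - 5.19 = 3.2 points.
Okun's law (growth form): g_Y = g_Y* - β × Δu = 2.98 - 1.7 × (3.20) = 2.98 - 5.44 = -2.46%.
Real GDP in the next year = 10566 × (1 - 2.46/100) = 10566 × 0.9754 ≈ 10306 billion.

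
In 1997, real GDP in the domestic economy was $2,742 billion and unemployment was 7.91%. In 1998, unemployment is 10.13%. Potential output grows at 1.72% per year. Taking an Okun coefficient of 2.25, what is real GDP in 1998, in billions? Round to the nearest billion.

$2,652 billion

Δu = 10.13 - 7.91 = 2.22 points.
Okun's law (growth form): g_Y = g_Y* - β × Δu = 1.72 - 2.25 × (2.22) = 1.72 - 4.995 = -3.275%.
Real GDP in the next year = 2742 × (1 - 3.275/100) = 2742 × 0.96725 ≈ 2652 billion.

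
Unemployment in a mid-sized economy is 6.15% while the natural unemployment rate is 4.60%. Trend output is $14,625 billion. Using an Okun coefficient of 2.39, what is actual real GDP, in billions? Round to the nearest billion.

$14,083 billion

Unemployment gap = 6.15 - 4.6 = 1.55 points, so the output gap is -2.39 × 1.55 = -3.7045%.
Actual GDP = 14625 × (1 - 3.7045/100) = 14625 × 0.962955 ≈ 14083 billion.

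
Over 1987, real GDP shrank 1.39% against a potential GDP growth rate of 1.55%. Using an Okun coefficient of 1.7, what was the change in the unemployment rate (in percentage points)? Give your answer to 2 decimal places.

1.73 percentage points

Growth-rate Okun's law: g_Y = g_Y* - β × Δu, so Δu = (g_Y* - g_Y)/β.
Δu = (1.55 + 1.39)/1.7 = 2.94/1.7 = 1.73 percentage points.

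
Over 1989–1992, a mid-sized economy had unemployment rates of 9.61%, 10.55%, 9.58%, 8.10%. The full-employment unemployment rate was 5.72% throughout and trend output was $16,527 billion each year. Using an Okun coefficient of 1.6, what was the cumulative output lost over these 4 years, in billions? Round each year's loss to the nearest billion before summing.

$3,956 billion

Year 1989: gap = -1.6 × (9.61 - 5.72) = -6.224%, loss ≈ 16527 × 6.224/100 ≈ 1029.
Year 1990: gap = -1.6 × (10.55 - 5.72) = -7.728%, loss ≈ 16527 × 7.728/100 ≈ 1277.
Year 1991: gap = -1.6 × (9.58 - 5.72) = -6.176%, loss ≈ 16527 × 6.176/100 ≈ 1021.
Year 1992: gap = -1.6 × (8.1 - 5.72) = -3.808%, loss ≈ 16527 × 3.808/100 ≈ 629.
Total lost output = 1029 + 1277 + 1021 + 629 = 3956 billion.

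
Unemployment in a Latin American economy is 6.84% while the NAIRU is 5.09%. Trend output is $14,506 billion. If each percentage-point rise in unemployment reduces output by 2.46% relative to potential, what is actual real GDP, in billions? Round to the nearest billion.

$13,882 billion

Unemployment gap = 6.84 - 5.09 = 1.75 points, so the output gap is -2.46 × 1.75 = -4.305%.
Actual GDP = 14506 × (1 - 4.305/100) = 14506 × 0.95695 ≈ 13882 billion.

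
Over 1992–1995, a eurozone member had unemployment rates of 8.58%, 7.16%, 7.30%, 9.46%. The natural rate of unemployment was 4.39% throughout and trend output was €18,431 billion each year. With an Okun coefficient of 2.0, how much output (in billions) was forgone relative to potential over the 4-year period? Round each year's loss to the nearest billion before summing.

€5,508 billion

Year 1992: gap = -2.0 × (8.58 - 4.39) = -8.38%, loss ≈ 18431 × 8.38/100 ≈ 1545.
Year 1993: gap = -2.0 × (7.16 - 4.39) = -5.54%, loss ≈ 18431 × 5.54/100 ≈ 1021.
Year 1994: gap = -2.0 × (7.3 - 4.39) = -5.82%, loss ≈ 18431 × 5.82/100 ≈ 1073.
Year 1995: gap = -2.0 × (9.46 - 4.39) = -10.14%, loss ≈ 18431 × 10.14/100 ≈ 1869.
Total lost output = 1545 + 1021 + 1073 + 1869 = 5508 billion.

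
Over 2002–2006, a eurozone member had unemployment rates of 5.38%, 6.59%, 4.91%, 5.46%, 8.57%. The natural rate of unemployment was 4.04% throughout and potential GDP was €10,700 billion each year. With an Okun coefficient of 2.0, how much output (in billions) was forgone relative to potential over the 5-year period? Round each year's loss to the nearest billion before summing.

Year 2002: gap = -2.0 × (5.38 - 4.04) = -2.68%, loss ≈ 10700 × 2.68/100 ≈ 287.
Year 2003: gap = -2.0 × (6.59 - 4.04) = -5.1%, loss ≈ 10700 × 5.1/100 ≈ 546.
Year 2004: gap = -2.0 × (4.91 - 4.04) = -1.74%, loss ≈ 10700 × 1.74/100 ≈ 186.
Year 2005: gap = -2.0 × (5.46 - 4.04) = -2.84%, loss ≈ 10700 × 2.84/100 ≈ 304.
Year 2006: gap = -2.0 × (8.57 - 4.04) = -9.06%, loss ≈ 10700 × 9.06/100 ≈ 969.
Total lost output = 287 + 546 + 186 + 304 + 969 = 2292 billion.

€2,292 billion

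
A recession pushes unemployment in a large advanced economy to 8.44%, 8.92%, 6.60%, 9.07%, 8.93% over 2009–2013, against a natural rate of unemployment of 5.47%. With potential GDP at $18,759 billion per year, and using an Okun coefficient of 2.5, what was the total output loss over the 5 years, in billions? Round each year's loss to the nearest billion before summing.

Year 2009: gap = -2.5 × (8.44 - 5.47) = -7.425%, loss ≈ 18759 × 7.425/100 ≈ 1393.
Year 2010: gap = -2.5 × (8.92 - 5.47) = -8.625%, loss ≈ 18759 × 8.625/100 ≈ 1618.
Year 2011: gap = -2.5 × (6.6 - 5.47) = -2.825%, loss ≈ 18759 × 2.825/100 ≈ 530.
Year 2012: gap = -2.5 × (9.07 - 5.47) = -9%, loss ≈ 18759 × 9/100 ≈ 1688.
Year 2013: gap = -2.5 × (8.93 - 5.47) = -8.65%, loss ≈ 18759 × 8.65/100 ≈ 1623.
Total lost output = 1393 + 1618 + 530 + 1688 + 1623 = 6852 billion.

$6,852 billion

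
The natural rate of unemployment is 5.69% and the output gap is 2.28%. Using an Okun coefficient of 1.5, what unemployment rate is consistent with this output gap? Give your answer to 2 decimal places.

4.17%

From Okun's law, u - u* = -(output gap)/β = -(2.28)/1.5 = -1.52 points.
So u = 5.69 - 1.52 = 4.17%.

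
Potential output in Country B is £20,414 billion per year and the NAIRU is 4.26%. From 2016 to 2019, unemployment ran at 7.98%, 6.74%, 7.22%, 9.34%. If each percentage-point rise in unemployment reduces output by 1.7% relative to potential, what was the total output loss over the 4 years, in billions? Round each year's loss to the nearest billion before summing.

£4,942 billion

Year 2016: gap = -1.7 × (7.98 - 4.26) = -6.324%, loss ≈ 20414 × 6.324/100 ≈ 1291.
Year 2017: gap = -1.7 × (6.74 - 4.26) = -4.216%, loss ≈ 20414 × 4.216/100 ≈ 861.
Year 2018: gap = -1.7 × (7.22 - 4.26) = -5.032%, loss ≈ 20414 × 5.032/100 ≈ 1027.
Year 2019: gap = -1.7 × (9.34 - 4.26) = -8.636%, loss ≈ 20414 × 8.636/100 ≈ 1763.
Total lost output = 1291 + 861 + 1027 + 1763 = 4942 billion.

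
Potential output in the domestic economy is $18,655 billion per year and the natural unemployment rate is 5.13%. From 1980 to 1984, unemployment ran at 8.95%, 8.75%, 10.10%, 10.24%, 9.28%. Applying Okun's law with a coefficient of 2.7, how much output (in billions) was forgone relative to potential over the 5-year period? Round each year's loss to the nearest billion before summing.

$10,914 billion

Year 1980: gap = -2.7 × (8.95 - 5.13) = -10.314%, loss ≈ 18655 × 10.314/100 ≈ 1924.
Year 1981: gap = -2.7 × (8.75 - 5.13) = -9.774%, loss ≈ 18655 × 9.774/100 ≈ 1823.
Year 1982: gap = -2.7 × (10.1 - 5.13) = -13.419%, loss ≈ 18655 × 13.419/100 ≈ 2503.
Year 1983: gap = -2.7 × (10.24 - 5.13) = -13.797%, loss ≈ 18655 × 13.797/100 ≈ 2574.
Year 1984: gap = -2.7 × (9.28 - 5.13) = -11.205%, loss ≈ 18655 × 11.205/100 ≈ 2090.
Total lost output = 1924 + 1823 + 2503 + 2574 + 2090 = 10914 billion.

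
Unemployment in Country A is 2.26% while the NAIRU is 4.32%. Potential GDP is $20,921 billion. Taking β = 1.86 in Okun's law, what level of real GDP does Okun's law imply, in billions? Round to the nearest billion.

Unemployment gap = 2.26 - 4.32 = -2.06 points, so the output gap is -1.86 × (-2.06) = 3.8316%.
Actual GDP = 20921 × (1 + 3.8316/100) = 20921 × 1.038316 ≈ 21723 billion.

$21,723 billion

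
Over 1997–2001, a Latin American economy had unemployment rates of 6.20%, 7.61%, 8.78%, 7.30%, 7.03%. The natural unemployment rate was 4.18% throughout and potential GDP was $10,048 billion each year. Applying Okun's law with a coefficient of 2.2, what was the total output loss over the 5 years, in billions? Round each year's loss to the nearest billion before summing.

$3,542 billion

Year 1997: gap = -2.2 × (6.2 - 4.18) = -4.444%, loss ≈ 10048 × 4.444/100 ≈ 447.
Year 1998: gap = -2.2 × (7.61 - 4.18) = -7.546%, loss ≈ 10048 × 7.546/100 ≈ 758.
Year 1999: gap = -2.2 × (8.78 - 4.18) = -10.12%, loss ≈ 10048 × 10.12/100 ≈ 1017.
Year 2000: gap = -2.2 × (7.3 - 4.18) = -6.864%, loss ≈ 10048 × 6.864/100 ≈ 690.
Year 2001: gap = -2.2 × (7.03 - 4.18) = -6.27%, loss ≈ 10048 × 6.27/100 ≈ 630.
Total lost output = 447 + 758 + 1017 + 690 + 630 = 3542 billion.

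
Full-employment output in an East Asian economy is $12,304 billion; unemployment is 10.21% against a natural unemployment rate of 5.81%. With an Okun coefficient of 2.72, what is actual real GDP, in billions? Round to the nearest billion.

Unemployment gap = 10.21 - 5.81 = 4.4 points, so the output gap is -2.72 × 4.4 = -11.968%.
Actual GDP = 12304 × (1 - 11.968/100) = 12304 × 0.88032 ≈ 10831 billion.

$10,831 billion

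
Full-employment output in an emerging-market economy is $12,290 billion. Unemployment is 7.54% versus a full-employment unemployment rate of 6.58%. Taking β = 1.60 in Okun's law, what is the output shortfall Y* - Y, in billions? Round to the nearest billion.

$189 billion

Output gap = -1.60 × (7.54 - 6.58) = -1.6 × 0.96 = -1.536%.
Actual GDP ≈ 12290 × 0.98464 ≈ 12101 billion, so the shortfall is 12290 - 12101 = 189 billion.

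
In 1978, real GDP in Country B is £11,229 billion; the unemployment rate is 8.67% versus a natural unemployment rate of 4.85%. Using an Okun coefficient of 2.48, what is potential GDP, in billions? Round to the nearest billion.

£12,404 billion

Unemployment gap = 8.67 - 4.85 = 3.82 points, so output gap = -2.48 × 3.82 = -9.4736%.
Since Y = Y* × (1 + gap/100), Y* = 11229/0.905264 ≈ 12404 billion.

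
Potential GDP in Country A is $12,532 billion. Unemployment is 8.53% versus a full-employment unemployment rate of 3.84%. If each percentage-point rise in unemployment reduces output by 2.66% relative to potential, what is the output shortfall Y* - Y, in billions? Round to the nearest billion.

$1,563 billion

Output gap = -2.66 × (8.53 - 3.84) = -2.66 × 4.69 = -12.4754%.
Actual GDP ≈ 12532 × 0.875246 ≈ 10969 billion, so the shortfall is 12532 - 10969 = 1563 billion.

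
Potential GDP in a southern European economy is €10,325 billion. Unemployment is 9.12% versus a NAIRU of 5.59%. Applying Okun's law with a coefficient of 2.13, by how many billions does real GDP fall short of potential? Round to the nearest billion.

Output gap = -2.13 × (9.12 - 5.59) = -2.13 × 3.53 = -7.5189%.
Actual GDP ≈ 10325 × 0.924811 ≈ 9549 billion, so the shortfall is 10325 - 9549 = 776 billion.

€776 billion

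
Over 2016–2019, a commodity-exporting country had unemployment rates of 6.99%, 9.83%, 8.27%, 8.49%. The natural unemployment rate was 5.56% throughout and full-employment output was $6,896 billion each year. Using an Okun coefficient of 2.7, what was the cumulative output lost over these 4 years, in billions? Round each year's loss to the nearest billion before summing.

$2,112 billion

Year 2016: gap = -2.7 × (6.99 - 5.56) = -3.861%, loss ≈ 6896 × 3.861/100 ≈ 266.
Year 2017: gap = -2.7 × (9.83 - 5.56) = -11.529%, loss ≈ 6896 × 11.529/100 ≈ 795.
Year 2018: gap = -2.7 × (8.27 - 5.56) = -7.317%, loss ≈ 6896 × 7.317/100 ≈ 505.
Year 2019: gap = -2.7 × (8.49 - 5.56) = -7.911%, loss ≈ 6896 × 7.911/100 ≈ 546.
Total lost output = 266 + 795 + 505 + 546 = 2112 billion.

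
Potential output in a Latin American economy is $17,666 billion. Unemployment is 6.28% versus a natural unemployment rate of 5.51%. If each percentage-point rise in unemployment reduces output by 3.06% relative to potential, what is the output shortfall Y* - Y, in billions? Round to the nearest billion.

Output gap = -3.06 × (6.28 - 5.51) = -3.06 × 0.77 = -2.3562%.
Actual GDP ≈ 17666 × 0.976438 ≈ 17250 billion, so the shortfall is 17666 - 17250 = 416 billion.

$416 billion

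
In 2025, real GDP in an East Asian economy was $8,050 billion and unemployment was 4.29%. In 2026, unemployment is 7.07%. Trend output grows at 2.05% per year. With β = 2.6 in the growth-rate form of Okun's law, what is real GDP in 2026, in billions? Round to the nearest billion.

Δu = 7.07 - 4.29 = 2.78 points.
Okun's law (growth form): g_Y = g_Y* - β × Δu = 2.05 - 2.6 × (2.78) = 2.05 - 7.228 = -5.178%.
Real GDP in the next year = 8050 × (1 - 5.178/100) = 8050 × 0.94822 ≈ 7633 billion.

$7,633 billion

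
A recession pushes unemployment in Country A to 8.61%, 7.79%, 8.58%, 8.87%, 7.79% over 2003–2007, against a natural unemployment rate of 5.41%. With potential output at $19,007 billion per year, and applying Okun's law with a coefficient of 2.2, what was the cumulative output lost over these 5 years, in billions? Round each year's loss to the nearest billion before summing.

Year 2003: gap = -2.2 × (8.61 - 5.41) = -7.04%, loss ≈ 19007 × 7.04/100 ≈ 1338.
Year 2004: gap = -2.2 × (7.79 - 5.41) = -5.236%, loss ≈ 19007 × 5.236/100 ≈ 995.
Year 2005: gap = -2.2 × (8.58 - 5.41) = -6.974%, loss ≈ 19007 × 6.974/100 ≈ 1326.
Year 2006: gap = -2.2 × (8.87 - 5.41) = -7.612%, loss ≈ 19007 × 7.612/100 ≈ 1447.
Year 2007: gap = -2.2 × (7.79 - 5.41) = -5.236%, loss ≈ 19007 × 5.236/100 ≈ 995.
Total lost output = 1338 + 995 + 1326 + 1447 + 995 = 6101 billion.

$6,101 billion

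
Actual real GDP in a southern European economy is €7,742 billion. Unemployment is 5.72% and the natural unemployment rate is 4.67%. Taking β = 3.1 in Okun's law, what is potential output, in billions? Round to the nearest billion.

Unemployment gap = 5.72 - 4.67 = 1.05 points, so output gap = -3.1 × 1.05 = -3.255%.
Since Y = Y* × (1 + gap/100), Y* = 7742/0.96745 ≈ 8002 billion.

€8,002 billion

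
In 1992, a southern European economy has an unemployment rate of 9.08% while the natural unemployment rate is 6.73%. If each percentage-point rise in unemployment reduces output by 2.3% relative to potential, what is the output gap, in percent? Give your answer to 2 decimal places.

-5.41%

The unemployment gap is 9.08 - 6.73 = 2.35 percentage points.
Okun's law gives an output gap of -2.3 × 2.35 = -5.405%, i.e. 5.41% below potential.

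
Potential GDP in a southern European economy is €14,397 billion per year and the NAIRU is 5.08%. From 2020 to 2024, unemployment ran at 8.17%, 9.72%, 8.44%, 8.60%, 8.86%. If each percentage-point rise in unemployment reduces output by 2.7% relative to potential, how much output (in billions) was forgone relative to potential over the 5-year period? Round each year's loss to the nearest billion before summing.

Year 2020: gap = -2.7 × (8.17 - 5.08) = -8.343%, loss ≈ 14397 × 8.343/100 ≈ 1201.
Year 2021: gap = -2.7 × (9.72 - 5.08) = -12.528%, loss ≈ 14397 × 12.528/100 ≈ 1804.
Year 2022: gap = -2.7 × (8.44 - 5.08) = -9.072%, loss ≈ 14397 × 9.072/100 ≈ 1306.
Year 2023: gap = -2.7 × (8.6 - 5.08) = -9.504%, loss ≈ 14397 × 9.504/100 ≈ 1368.
Year 2024: gap = -2.7 × (8.86 - 5.08) = -10.206%, loss ≈ 14397 × 10.206/100 ≈ 1469.
Total lost output = 1201 + 1804 + 1306 + 1368 + 1469 = 7148 billion.

€7,148 billion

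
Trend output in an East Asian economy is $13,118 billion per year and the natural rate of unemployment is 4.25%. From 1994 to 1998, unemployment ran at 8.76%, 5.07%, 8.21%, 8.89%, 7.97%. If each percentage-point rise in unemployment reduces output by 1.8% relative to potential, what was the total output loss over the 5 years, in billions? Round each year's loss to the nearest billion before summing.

Year 1994: gap = -1.8 × (8.76 - 4.25) = -8.118%, loss ≈ 13118 × 8.118/100 ≈ 1065.
Year 1995: gap = -1.8 × (5.07 - 4.25) = -1.476%, loss ≈ 13118 × 1.476/100 ≈ 194.
Year 1996: gap = -1.8 × (8.21 - 4.25) = -7.128%, loss ≈ 13118 × 7.128/100 ≈ 935.
Year 1997: gap = -1.8 × (8.89 - 4.25) = -8.352%, loss ≈ 13118 × 8.352/100 ≈ 1096.
Year 1998: gap = -1.8 × (7.97 - 4.25) = -6.696%, loss ≈ 13118 × 6.696/100 ≈ 878.
Total lost output = 1065 + 194 + 935 + 1096 + 878 = 4168 billion.

$4,168 billion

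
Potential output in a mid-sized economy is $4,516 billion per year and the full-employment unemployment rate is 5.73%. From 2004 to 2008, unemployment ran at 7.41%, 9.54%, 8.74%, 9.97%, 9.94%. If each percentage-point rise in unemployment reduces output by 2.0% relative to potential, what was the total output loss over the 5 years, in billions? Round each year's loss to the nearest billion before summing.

Year 2004: gap = -2.0 × (7.41 - 5.73) = -3.36%, loss ≈ 4516 × 3.36/100 ≈ 152.
Year 2005: gap = -2.0 × (9.54 - 5.73) = -7.62%, loss ≈ 4516 × 7.62/100 ≈ 344.
Year 2006: gap = -2.0 × (8.74 - 5.73) = -6.02%, loss ≈ 4516 × 6.02/100 ≈ 272.
Year 2007: gap = -2.0 × (9.97 - 5.73) = -8.48%, loss ≈ 4516 × 8.48/100 ≈ 383.
Year 2008: gap = -2.0 × (9.94 - 5.73) = -8.42%, loss ≈ 4516 × 8.42/100 ≈ 380.
Total lost output = 152 + 344 + 272 + 383 + 380 = 1531 billion.

$1,531 billion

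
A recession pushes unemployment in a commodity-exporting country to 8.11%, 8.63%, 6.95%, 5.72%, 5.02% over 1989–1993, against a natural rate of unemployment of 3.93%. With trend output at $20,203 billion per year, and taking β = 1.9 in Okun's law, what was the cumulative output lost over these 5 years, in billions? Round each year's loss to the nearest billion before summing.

Year 1989: gap = -1.9 × (8.11 - 3.93) = -7.942%, loss ≈ 20203 × 7.942/100 ≈ 1605.
Year 1990: gap = -1.9 × (8.63 - 3.93) = -8.93%, loss ≈ 20203 × 8.93/100 ≈ 1804.
Year 1991: gap = -1.9 × (6.95 - 3.93) = -5.738%, loss ≈ 20203 × 5.738/100 ≈ 1159.
Year 1992: gap = -1.9 × (5.72 - 3.93) = -3.401%, loss ≈ 20203 × 3.401/100 ≈ 687.
Year 1993: gap = -1.9 × (5.02 - 3.93) = -2.071%, loss ≈ 20203 × 2.071/100 ≈ 418.
Total lost output = 1605 + 1804 + 1159 + 687 + 418 = 5673 billion.

$5,673 billion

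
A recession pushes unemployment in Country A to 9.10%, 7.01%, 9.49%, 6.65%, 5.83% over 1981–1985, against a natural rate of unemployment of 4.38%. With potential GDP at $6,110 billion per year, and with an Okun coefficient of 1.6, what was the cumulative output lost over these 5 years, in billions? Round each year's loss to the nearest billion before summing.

Year 1981: gap = -1.6 × (9.1 - 4.38) = -7.552%, loss ≈ 6110 × 7.552/100 ≈ 461.
Year 1982: gap = -1.6 × (7.01 - 4.38) = -4.208%, loss ≈ 6110 × 4.208/100 ≈ 257.
Year 1983: gap = -1.6 × (9.49 - 4.38) = -8.176%, loss ≈ 6110 × 8.176/100 ≈ 500.
Year 1984: gap = -1.6 × (6.65 - 4.38) = -3.632%, loss ≈ 6110 × 3.632/100 ≈ 222.
Year 1985: gap = -1.6 × (5.83 - 4.38) = -2.32%, loss ≈ 6110 × 2.32/100 ≈ 142.
Total lost output = 461 + 257 + 500 + 222 + 142 = 1582 billion.

$1,582 billion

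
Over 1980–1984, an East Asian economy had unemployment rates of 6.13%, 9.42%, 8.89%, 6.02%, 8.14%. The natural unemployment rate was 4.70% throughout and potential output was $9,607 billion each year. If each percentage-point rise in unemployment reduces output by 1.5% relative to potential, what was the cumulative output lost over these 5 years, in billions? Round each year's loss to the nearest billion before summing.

$2,176 billion

Year 1980: gap = -1.5 × (6.13 - 4.7) = -2.145%, loss ≈ 9607 × 2.145/100 ≈ 206.
Year 1981: gap = -1.5 × (9.42 - 4.7) = -7.08%, loss ≈ 9607 × 7.08/100 ≈ 680.
Year 1982: gap = -1.5 × (8.89 - 4.7) = -6.285%, loss ≈ 9607 × 6.285/100 ≈ 604.
Year 1983: gap = -1.5 × (6.02 - 4.7) = -1.98%, loss ≈ 9607 × 1.98/100 ≈ 190.
Year 1984: gap = -1.5 × (8.14 - 4.7) = -5.16%, loss ≈ 9607 × 5.16/100 ≈ 496.
Total lost output = 206 + 680 + 604 + 190 + 496 = 2176 billion.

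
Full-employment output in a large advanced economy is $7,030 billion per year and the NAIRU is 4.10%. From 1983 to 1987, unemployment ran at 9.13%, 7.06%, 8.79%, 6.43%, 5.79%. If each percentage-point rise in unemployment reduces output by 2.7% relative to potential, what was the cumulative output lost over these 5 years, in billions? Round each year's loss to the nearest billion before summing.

Year 1983: gap = -2.7 × (9.13 - 4.1) = -13.581%, loss ≈ 7030 × 13.581/100 ≈ 955.
Year 1984: gap = -2.7 × (7.06 - 4.1) = -7.992%, loss ≈ 7030 × 7.992/100 ≈ 562.
Year 1985: gap = -2.7 × (8.79 - 4.1) = -12.663%, loss ≈ 7030 × 12.663/100 ≈ 890.
Year 1986: gap = -2.7 × (6.43 - 4.1) = -6.291%, loss ≈ 7030 × 6.291/100 ≈ 442.
Year 1987: gap = -2.7 × (5.79 - 4.1) = -4.563%, loss ≈ 7030 × 4.563/100 ≈ 321.
Total lost output = 955 + 562 + 890 + 442 + 321 = 3170 billion.

$3,170 billion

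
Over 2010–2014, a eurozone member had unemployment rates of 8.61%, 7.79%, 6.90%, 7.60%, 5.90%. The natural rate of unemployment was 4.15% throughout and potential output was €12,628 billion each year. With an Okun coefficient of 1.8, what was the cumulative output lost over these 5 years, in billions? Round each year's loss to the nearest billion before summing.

€3,648 billion

Year 2010: gap = -1.8 × (8.61 - 4.15) = -8.028%, loss ≈ 12628 × 8.028/100 ≈ 1014.
Year 2011: gap = -1.8 × (7.79 - 4.15) = -6.552%, loss ≈ 12628 × 6.552/100 ≈ 827.
Year 2012: gap = -1.8 × (6.9 - 4.15) = -4.95%, loss ≈ 12628 × 4.95/100 ≈ 625.
Year 2013: gap = -1.8 × (7.6 - 4.15) = -6.21%, loss ≈ 12628 × 6.21/100 ≈ 784.
Year 2014: gap = -1.8 × (5.9 - 4.15) = -3.15%, loss ≈ 12628 × 3.15/100 ≈ 398.
Total lost output = 1014 + 827 + 625 + 784 + 398 = 3648 billion.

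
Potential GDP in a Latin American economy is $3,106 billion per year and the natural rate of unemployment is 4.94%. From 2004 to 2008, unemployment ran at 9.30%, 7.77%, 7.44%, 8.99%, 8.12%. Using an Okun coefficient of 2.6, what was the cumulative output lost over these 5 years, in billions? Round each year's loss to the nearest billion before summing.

Year 2004: gap = -2.6 × (9.3 - 4.94) = -11.336%, loss ≈ 3106 × 11.336/100 ≈ 352.
Year 2005: gap = -2.6 × (7.77 - 4.94) = -7.358%, loss ≈ 3106 × 7.358/100 ≈ 229.
Year 2006: gap = -2.6 × (7.44 - 4.94) = -6.5%, loss ≈ 3106 × 6.5/100 ≈ 202.
Year 2007: gap = -2.6 × (8.99 - 4.94) = -10.53%, loss ≈ 3106 × 10.53/100 ≈ 327.
Year 2008: gap = -2.6 × (8.12 - 4.94) = -8.268%, loss ≈ 3106 × 8.268/100 ≈ 257.
Total lost output = 352 + 229 + 202 + 327 + 257 = 1367 billion.

$1,367 billion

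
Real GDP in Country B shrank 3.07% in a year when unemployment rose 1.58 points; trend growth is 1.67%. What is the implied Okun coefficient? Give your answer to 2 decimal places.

β ≈ 3.00

Growth form: g_Y = g_Y* - β × Δu, so β = (g_Y* - g_Y)/Δu.
β = (1.67 + 3.07)/1.58 = 4.74/1.58 = 3.00.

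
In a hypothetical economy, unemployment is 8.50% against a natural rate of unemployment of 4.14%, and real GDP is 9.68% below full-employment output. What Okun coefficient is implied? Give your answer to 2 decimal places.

Okun's law: output gap = -β × (u - u*).
-9.68 = -β × (8.5 - 4.14) = -β × 4.36, so β = 9.68/4.36 = 2.22.

β ≈ 2.22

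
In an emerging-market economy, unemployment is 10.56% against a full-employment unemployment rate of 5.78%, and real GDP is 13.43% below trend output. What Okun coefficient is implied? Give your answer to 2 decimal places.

β ≈ 2.81

Okun's law: output gap = -β × (u - u*).
-13.43 = -β × (10.56 - 5.78) = -β × 4.78, so β = 13.43/4.78 = 2.81.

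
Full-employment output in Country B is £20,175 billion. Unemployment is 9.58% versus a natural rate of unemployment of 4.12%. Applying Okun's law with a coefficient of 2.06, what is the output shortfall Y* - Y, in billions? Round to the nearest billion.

£2,269 billion

Output gap = -2.06 × (9.58 - 4.12) = -2.06 × 5.46 = -11.2476%.
Actual GDP ≈ 20175 × 0.887524 ≈ 17906 billion, so the shortfall is 20175 - 17906 = 2269 billion.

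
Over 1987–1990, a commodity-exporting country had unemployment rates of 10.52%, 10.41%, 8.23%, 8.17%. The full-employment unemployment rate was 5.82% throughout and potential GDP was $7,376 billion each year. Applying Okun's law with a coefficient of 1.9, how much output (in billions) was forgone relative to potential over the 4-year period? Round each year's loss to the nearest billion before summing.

Year 1987: gap = -1.9 × (10.52 - 5.82) = -8.93%, loss ≈ 7376 × 8.93/100 ≈ 659.
Year 1988: gap = -1.9 × (10.41 - 5.82) = -8.721%, loss ≈ 7376 × 8.721/100 ≈ 643.
Year 1989: gap = -1.9 × (8.23 - 5.82) = -4.579%, loss ≈ 7376 × 4.579/100 ≈ 338.
Year 1990: gap = -1.9 × (8.17 - 5.82) = -4.465%, loss ≈ 7376 × 4.465/100 ≈ 329.
Total lost output = 659 + 643 + 338 + 329 = 1969 billion.

$1,969 billion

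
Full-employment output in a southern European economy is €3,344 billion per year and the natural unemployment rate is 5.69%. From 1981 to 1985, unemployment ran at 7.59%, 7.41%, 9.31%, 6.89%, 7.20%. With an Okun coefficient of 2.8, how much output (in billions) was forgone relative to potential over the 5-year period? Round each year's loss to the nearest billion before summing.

€931 billion

Year 1981: gap = -2.8 × (7.59 - 5.69) = -5.32%, loss ≈ 3344 × 5.32/100 ≈ 178.
Year 1982: gap = -2.8 × (7.41 - 5.69) = -4.816%, loss ≈ 3344 × 4.816/100 ≈ 161.
Year 1983: gap = -2.8 × (9.31 - 5.69) = -10.136%, loss ≈ 3344 × 10.136/100 ≈ 339.
Year 1984: gap = -2.8 × (6.89 - 5.69) = -3.36%, loss ≈ 3344 × 3.36/100 ≈ 112.
Year 1985: gap = -2.8 × (7.2 - 5.69) = -4.228%, loss ≈ 3344 × 4.228/100 ≈ 141.
Total lost output = 178 + 161 + 339 + 112 + 141 = 931 billion.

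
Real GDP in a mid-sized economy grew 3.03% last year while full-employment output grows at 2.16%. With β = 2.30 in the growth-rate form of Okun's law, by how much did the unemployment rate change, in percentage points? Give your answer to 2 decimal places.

-0.38 percentage points

Growth-rate Okun's law: g_Y = g_Y* - β × Δu, so Δu = (g_Y* - g_Y)/β.
Δu = (2.16 - 3.03)/2.30 = -0.87/2.30 = -0.38 percentage points.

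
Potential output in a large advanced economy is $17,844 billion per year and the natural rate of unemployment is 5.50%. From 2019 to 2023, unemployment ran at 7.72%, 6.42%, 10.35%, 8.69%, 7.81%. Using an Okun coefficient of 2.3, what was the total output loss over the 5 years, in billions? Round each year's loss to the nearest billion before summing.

Year 2019: gap = -2.3 × (7.72 - 5.5) = -5.106%, loss ≈ 17844 × 5.106/100 ≈ 911.
Year 2020: gap = -2.3 × (6.42 - 5.5) = -2.116%, loss ≈ 17844 × 2.116/100 ≈ 378.
Year 2021: gap = -2.3 × (10.35 - 5.5) = -11.155%, loss ≈ 17844 × 11.155/100 ≈ 1990.
Year 2022: gap = -2.3 × (8.69 - 5.5) = -7.337%, loss ≈ 17844 × 7.337/100 ≈ 1309.
Year 2023: gap = -2.3 × (7.81 - 5.5) = -5.313%, loss ≈ 17844 × 5.313/100 ≈ 948.
Total lost output = 911 + 378 + 1990 + 1309 + 948 = 5536 billion.

$5,536 billion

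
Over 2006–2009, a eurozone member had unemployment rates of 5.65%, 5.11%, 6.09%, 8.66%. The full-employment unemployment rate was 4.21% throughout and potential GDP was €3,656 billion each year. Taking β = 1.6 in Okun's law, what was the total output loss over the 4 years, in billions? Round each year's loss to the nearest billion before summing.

Year 2006: gap = -1.6 × (5.65 - 4.21) = -2.304%, loss ≈ 3656 × 2.304/100 ≈ 84.
Year 2007: gap = -1.6 × (5.11 - 4.21) = -1.44%, loss ≈ 3656 × 1.44/100 ≈ 53.
Year 2008: gap = -1.6 × (6.09 - 4.21) = -3.008%, loss ≈ 3656 × 3.008/100 ≈ 110.
Year 2009: gap = -1.6 × (8.66 - 4.21) = -7.12%, loss ≈ 3656 × 7.12/100 ≈ 260.
Total lost output = 84 + 53 + 110 + 260 = 507 billion.

€507 billion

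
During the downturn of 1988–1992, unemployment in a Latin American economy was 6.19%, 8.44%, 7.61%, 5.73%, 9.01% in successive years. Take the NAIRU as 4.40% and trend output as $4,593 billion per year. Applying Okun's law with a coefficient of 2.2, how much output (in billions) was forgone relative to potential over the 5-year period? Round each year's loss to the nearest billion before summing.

Year 1988: gap = -2.2 × (6.19 - 4.4) = -3.938%, loss ≈ 4593 × 3.938/100 ≈ 181.
Year 1989: gap = -2.2 × (8.44 - 4.4) = -8.888%, loss ≈ 4593 × 8.888/100 ≈ 408.
Year 1990: gap = -2.2 × (7.61 - 4.4) = -7.062%, loss ≈ 4593 × 7.062/100 ≈ 324.
Year 1991: gap = -2.2 × (5.73 - 4.4) = -2.926%, loss ≈ 4593 × 2.926/100 ≈ 134.
Year 1992: gap = -2.2 × (9.01 - 4.4) = -10.142%, loss ≈ 4593 × 10.142/100 ≈ 466.
Total lost output = 181 + 408 + 324 + 134 + 466 = 1513 billion.

$1,513 billion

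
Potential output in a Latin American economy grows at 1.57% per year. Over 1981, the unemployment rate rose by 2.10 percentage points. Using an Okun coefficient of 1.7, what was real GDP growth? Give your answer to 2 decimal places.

-2.00%

Growth-rate Okun's law: g_Y = g_Y* - β × Δu.
g_Y = 1.57 - 1.7 × (2.10) = 1.57 - 3.57 = -2%, i.e. -2.00% to 2 d.p.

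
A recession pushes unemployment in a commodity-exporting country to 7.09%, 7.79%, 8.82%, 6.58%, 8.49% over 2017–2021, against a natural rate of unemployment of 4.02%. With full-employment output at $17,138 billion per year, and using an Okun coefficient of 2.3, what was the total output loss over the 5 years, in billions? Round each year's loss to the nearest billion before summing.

$7,359 billion

Year 2017: gap = -2.3 × (7.09 - 4.02) = -7.061%, loss ≈ 17138 × 7.061/100 ≈ 1210.
Year 2018: gap = -2.3 × (7.79 - 4.02) = -8.671%, loss ≈ 17138 × 8.671/100 ≈ 1486.
Year 2019: gap = -2.3 × (8.82 - 4.02) = -11.04%, loss ≈ 17138 × 11.04/100 ≈ 1892.
Year 2020: gap = -2.3 × (6.58 - 4.02) = -5.888%, loss ≈ 17138 × 5.888/100 ≈ 1009.
Year 2021: gap = -2.3 × (8.49 - 4.02) = -10.281%, loss ≈ 17138 × 10.281/100 ≈ 1762.
Total lost output = 1210 + 1486 + 1892 + 1009 + 1762 = 7359 billion.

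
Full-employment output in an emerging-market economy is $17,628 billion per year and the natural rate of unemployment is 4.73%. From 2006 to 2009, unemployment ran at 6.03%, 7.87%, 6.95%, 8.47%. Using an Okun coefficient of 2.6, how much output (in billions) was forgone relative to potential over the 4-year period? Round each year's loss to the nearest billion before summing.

$4,766 billion

Year 2006: gap = -2.6 × (6.03 - 4.73) = -3.38%, loss ≈ 17628 × 3.38/100 ≈ 596.
Year 2007: gap = -2.6 × (7.87 - 4.73) = -8.164%, loss ≈ 17628 × 8.164/100 ≈ 1439.
Year 2008: gap = -2.6 × (6.95 - 4.73) = -5.772%, loss ≈ 17628 × 5.772/100 ≈ 1017.
Year 2009: gap = -2.6 × (8.47 - 4.73) = -9.724%, loss ≈ 17628 × 9.724/100 ≈ 1714.
Total lost output = 596 + 1439 + 1017 + 1714 = 4766 billion.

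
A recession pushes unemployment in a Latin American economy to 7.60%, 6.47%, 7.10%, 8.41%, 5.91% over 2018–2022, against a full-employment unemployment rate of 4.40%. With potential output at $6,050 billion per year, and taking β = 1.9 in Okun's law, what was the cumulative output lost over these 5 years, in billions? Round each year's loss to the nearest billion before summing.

Year 2018: gap = -1.9 × (7.6 - 4.4) = -6.08%, loss ≈ 6050 × 6.08/100 ≈ 368.
Year 2019: gap = -1.9 × (6.47 - 4.4) = -3.933%, loss ≈ 6050 × 3.933/100 ≈ 238.
Year 2020: gap = -1.9 × (7.1 - 4.4) = -5.13%, loss ≈ 6050 × 5.13/100 ≈ 310.
Year 2021: gap = -1.9 × (8.41 - 4.4) = -7.619%, loss ≈ 6050 × 7.619/100 ≈ 461.
Year 2022: gap = -1.9 × (5.91 - 4.4) = -2.869%, loss ≈ 6050 × 2.869/100 ≈ 174.
Total lost output = 368 + 238 + 310 + 461 + 174 = 1551 billion.

$1,551 billion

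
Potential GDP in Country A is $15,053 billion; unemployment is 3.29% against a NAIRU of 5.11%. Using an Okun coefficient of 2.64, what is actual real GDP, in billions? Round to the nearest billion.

$15,776 billion

Unemployment gap = 3.29 - 5.11 = -1.82 points, so the output gap is -2.64 × (-1.82) = 4.8048%.
Actual GDP = 15053 × (1 + 4.8048/100) = 15053 × 1.048048 ≈ 15776 billion.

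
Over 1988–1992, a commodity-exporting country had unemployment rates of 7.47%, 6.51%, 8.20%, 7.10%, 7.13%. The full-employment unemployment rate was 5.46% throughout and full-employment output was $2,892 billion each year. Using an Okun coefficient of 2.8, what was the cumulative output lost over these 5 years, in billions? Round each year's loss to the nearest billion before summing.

$738 billion

Year 1988: gap = -2.8 × (7.47 - 5.46) = -5.628%, loss ≈ 2892 × 5.628/100 ≈ 163.
Year 1989: gap = -2.8 × (6.51 - 5.46) = -2.94%, loss ≈ 2892 × 2.94/100 ≈ 85.
Year 1990: gap = -2.8 × (8.2 - 5.46) = -7.672%, loss ≈ 2892 × 7.672/100 ≈ 222.
Year 1991: gap = -2.8 × (7.1 - 5.46) = -4.592%, loss ≈ 2892 × 4.592/100 ≈ 133.
Year 1992: gap = -2.8 × (7.13 - 5.46) = -4.676%, loss ≈ 2892 × 4.676/100 ≈ 135.
Total lost output = 163 + 85 + 222 + 133 + 135 = 738 billion.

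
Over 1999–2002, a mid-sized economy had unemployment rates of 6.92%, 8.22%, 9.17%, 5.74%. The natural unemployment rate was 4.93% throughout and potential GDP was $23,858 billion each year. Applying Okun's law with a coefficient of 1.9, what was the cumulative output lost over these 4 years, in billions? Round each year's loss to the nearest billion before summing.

Year 1999: gap = -1.9 × (6.92 - 4.93) = -3.781%, loss ≈ 23858 × 3.781/100 ≈ 902.
Year 2000: gap = -1.9 × (8.22 - 4.93) = -6.251%, loss ≈ 23858 × 6.251/100 ≈ 1491.
Year 2001: gap = -1.9 × (9.17 - 4.93) = -8.056%, loss ≈ 23858 × 8.056/100 ≈ 1922.
Year 2002: gap = -1.9 × (5.74 - 4.93) = -1.539%, loss ≈ 23858 × 1.539/100 ≈ 367.
Total lost output = 902 + 1491 + 1922 + 367 = 4682 billion.

$4,682 billion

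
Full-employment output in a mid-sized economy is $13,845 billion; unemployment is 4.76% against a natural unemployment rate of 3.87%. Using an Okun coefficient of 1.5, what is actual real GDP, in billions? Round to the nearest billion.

$13,660 billion

Unemployment gap = 4.76 - 3.87 = 0.89 points, so the output gap is -1.5 × 0.89 = -1.335%.
Actual GDP = 13845 × (1 - 1.335/100) = 13845 × 0.98665 ≈ 13660 billion.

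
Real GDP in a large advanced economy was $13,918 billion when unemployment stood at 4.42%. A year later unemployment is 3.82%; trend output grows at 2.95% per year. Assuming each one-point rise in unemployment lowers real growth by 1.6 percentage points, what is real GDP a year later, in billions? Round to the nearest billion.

$14,462 billion

Δu = 3.82 - 4.42 = -0.6 points.
Okun's law (growth form): g_Y = g_Y* - β × Δu = 2.95 - 1.6 × (-0.60) = 2.95 + 0.96 = 3.91%.
Real GDP in the next year = 13918 × (1 + 3.91/100) = 13918 × 1.0391 ≈ 14462 billion.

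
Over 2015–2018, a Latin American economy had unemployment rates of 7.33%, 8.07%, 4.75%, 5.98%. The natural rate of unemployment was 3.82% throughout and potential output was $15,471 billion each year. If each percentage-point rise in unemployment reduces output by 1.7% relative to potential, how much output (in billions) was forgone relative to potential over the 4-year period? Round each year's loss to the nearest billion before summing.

Year 2015: gap = -1.7 × (7.33 - 3.82) = -5.967%, loss ≈ 15471 × 5.967/100 ≈ 923.
Year 2016: gap = -1.7 × (8.07 - 3.82) = -7.225%, loss ≈ 15471 × 7.225/100 ≈ 1118.
Year 2017: gap = -1.7 × (4.75 - 3.82) = -1.581%, loss ≈ 15471 × 1.581/100 ≈ 245.
Year 2018: gap = -1.7 × (5.98 - 3.82) = -3.672%, loss ≈ 15471 × 3.672/100 ≈ 568.
Total lost output = 923 + 1118 + 245 + 568 = 2854 billion.

$2,854 billion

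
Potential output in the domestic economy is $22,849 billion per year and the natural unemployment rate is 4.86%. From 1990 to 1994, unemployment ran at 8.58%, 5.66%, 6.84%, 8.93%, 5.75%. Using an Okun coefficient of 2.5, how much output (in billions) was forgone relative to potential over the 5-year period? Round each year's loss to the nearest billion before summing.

$6,546 billion

Year 1990: gap = -2.5 × (8.58 - 4.86) = -9.3%, loss ≈ 22849 × 9.3/100 ≈ 2125.
Year 1991: gap = -2.5 × (5.66 - 4.86) = -2%, loss ≈ 22849 × 2/100 ≈ 457.
Year 1992: gap = -2.5 × (6.84 - 4.86) = -4.95%, loss ≈ 22849 × 4.95/100 ≈ 1131.
Year 1993: gap = -2.5 × (8.93 - 4.86) = -10.175%, loss ≈ 22849 × 10.175/100 ≈ 2325.
Year 1994: gap = -2.5 × (5.75 - 4.86) = -2.225%, loss ≈ 22849 × 2.225/100 ≈ 508.
Total lost output = 2125 + 457 + 1131 + 2325 + 508 = 6546 billion.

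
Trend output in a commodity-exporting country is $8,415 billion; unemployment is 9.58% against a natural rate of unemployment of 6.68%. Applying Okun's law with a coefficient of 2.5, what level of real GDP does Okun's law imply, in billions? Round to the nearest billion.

Unemployment gap = 9.58 - 6.68 = 2.9 points, so the output gap is -2.5 × 2.9 = -7.25%.
Actual GDP = 8415 × (1 - 7.25/100) = 8415 × 0.9275 ≈ 7805 billion.

$7,805 billion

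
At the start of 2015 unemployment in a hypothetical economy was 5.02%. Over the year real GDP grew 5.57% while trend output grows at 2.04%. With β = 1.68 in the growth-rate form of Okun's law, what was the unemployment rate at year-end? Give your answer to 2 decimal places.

Growth-rate Okun's law: g_Y = g_Y* - β × Δu, so Δu = (g_Y* - g_Y)/β.
Δu = (2.04 - 5.57)/1.68 = -3.53/1.68 = -2.10 percentage points.
Year-end unemployment = 5.02 - 2.1 = 2.92%.

2.92%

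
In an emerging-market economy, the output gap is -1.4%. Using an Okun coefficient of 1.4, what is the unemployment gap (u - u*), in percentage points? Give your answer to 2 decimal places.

1.00 percentage points

Okun's law: output gap = -β × (u - u*), so u - u* = -(output gap)/β.
u - u* = -(-1.4)/1.4 = 1 percentage point.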